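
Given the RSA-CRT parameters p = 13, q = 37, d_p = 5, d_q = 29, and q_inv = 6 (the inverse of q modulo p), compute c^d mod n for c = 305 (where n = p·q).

340

m₁ = c^(d_p) mod p: c ≡ 6 (mod 13), and 6^5 mod 13 = 2.
m₂ = c^(d_q) mod q: c ≡ 9 (mod 37), and 9^29 mod 37 = 7.
h = q_inv·(m₁ − m₂) mod p = 6·(2 − 7) mod 13 = 9.
m = m₂ + h·q = 7 + 9·37 = 340.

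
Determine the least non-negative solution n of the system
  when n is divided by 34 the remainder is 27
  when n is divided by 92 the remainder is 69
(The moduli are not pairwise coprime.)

Combine the congruences pairwise.
gcd(34, 92) = 2 and 2 | (69 − 27), so the pair is consistent; merging gives n ≡ 1081 (mod 1564), where 1564 = lcm(34, 92).
The solution is unique modulo lcm(34, 92) = 1564.

1081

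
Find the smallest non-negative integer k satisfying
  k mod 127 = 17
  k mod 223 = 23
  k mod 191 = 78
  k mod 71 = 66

360751137

From k ≡ 17 (mod 127) write k = 17 + 127t. Substituting into k ≡ 23 (mod 223) gives 127t ≡ 6 (mod 223), and since 127⁻¹ ≡ 72 (mod 223), t ≡ 209. Hence k ≡ 17 + 127·209 = 26560 (mod 28321).
From k ≡ 26560 (mod 28321) write k = 26560 + 28321t. Substituting into k ≡ 78 (mod 191) gives 28321t ≡ 67 (mod 191), and since 53⁻¹ ≡ 173 (mod 191), t ≡ 131. Hence k ≡ 26560 + 28321·131 = 3736611 (mod 5409311).
From k ≡ 3736611 (mod 5409311) write k = 3736611 + 5409311t. Substituting into k ≡ 66 (mod 71) gives 5409311t ≡ 43 (mod 71), and since 34⁻¹ ≡ 23 (mod 71), t ≡ 66. Hence k ≡ 3736611 + 5409311·66 = 360751137 (mod 384061081).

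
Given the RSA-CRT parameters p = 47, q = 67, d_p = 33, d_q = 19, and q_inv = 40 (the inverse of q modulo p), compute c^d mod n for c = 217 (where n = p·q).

1292

m₁ = c^(d_p) mod p: c ≡ 29 (mod 47), and 29^33 mod 47 = 23.
m₂ = c^(d_q) mod q: c ≡ 16 (mod 67), and 16^19 mod 67 = 19.
h = q_inv·(m₁ − m₂) mod p = 40·(23 − 19) mod 47 = 19.
m = m₂ + h·q = 19 + 19·67 = 1292.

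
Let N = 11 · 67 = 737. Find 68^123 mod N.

470

Mod 11: 68 ≡ 2; by Fermat, exponent reduces to 123 mod 10 = 3; 2^3 ≡ 8 (mod 11).
Mod 67: 68 ≡ 1; by Fermat, exponent reduces to 123 mod 66 = 57; 1^57 ≡ 1 (mod 67).
Combine by CRT: x ≡ 8 (mod 11), x ≡ 1 (mod 67) ⇒ x ≡ 470 (mod 737).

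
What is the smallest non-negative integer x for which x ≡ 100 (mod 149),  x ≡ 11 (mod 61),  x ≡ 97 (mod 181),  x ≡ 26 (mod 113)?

The moduli are pairwise coprime; N = 149·61·181·113 = 185897317.
N/149 = 1247633; 1247633 ≡ 56 (mod 149); 56·8 ≡ 1, so inverse 8.
N/61 = 3047497; 3047497 ≡ 59 (mod 61); 59·30 ≡ 1, so inverse 30.
N/181 = 1027057; 1027057 ≡ 63 (mod 181); 63·23 ≡ 1, so inverse 23.
N/113 = 1645109; 1645109 ≡ 55 (mod 113); 55·37 ≡ 1, so inverse 37.
x ≡ 100·1247633·8 + 11·3047497·30 + 97·1027057·23 + 26·1645109·37 = 5877739435.
5877739435 mod 185897317 = 114922608.

114922608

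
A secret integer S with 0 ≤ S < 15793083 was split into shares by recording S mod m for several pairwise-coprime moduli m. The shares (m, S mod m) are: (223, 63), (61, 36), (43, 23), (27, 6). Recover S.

The moduli are pairwise coprime; N = 223·61·43·27 = 15793083.
N/223 = 70821; 70821 ≡ 130 (mod 223); 130·211 ≡ 1, so inverse 211.
N/61 = 258903; 258903 ≡ 19 (mod 61); 19·45 ≡ 1, so inverse 45.
N/43 = 367281; 367281 ≡ 18 (mod 43); 18·12 ≡ 1, so inverse 12.
N/27 = 584929; 584929 ≡ 1 (mod 27), inverse 1.
S ≡ 63·70821·211 + 36·258903·45 + 23·367281·12 + 6·584929·1 = 1465725543.
1465725543 mod 15793083 = 12761907.

12761907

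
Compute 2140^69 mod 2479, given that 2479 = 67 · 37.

Mod 67: 2140 ≡ 63; by Fermat, exponent reduces to 69 mod 66 = 3; 63^3 ≡ 3 (mod 67).
Mod 37: 2140 ≡ 31; by Fermat, exponent reduces to 69 mod 36 = 33; 31^33 ≡ 31 (mod 37).
Combine by CRT: x ≡ 3 (mod 67), x ≡ 31 (mod 37) ⇒ x ≡ 2214 (mod 2479).

2214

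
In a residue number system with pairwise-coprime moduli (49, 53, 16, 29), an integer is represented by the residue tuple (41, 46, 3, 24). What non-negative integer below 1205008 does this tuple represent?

The moduli are pairwise coprime; N = 49·53·16·29 = 1205008.
N/49 = 24592; 24592 ≡ 43 (mod 49); 43·8 ≡ 1, so inverse 8.
N/53 = 22736; 22736 ≡ 52 (mod 53); 52·52 ≡ 1, so inverse 52.
N/16 = 75313; 75313 ≡ 1 (mod 16), inverse 1.
N/29 = 41552; 41552 ≡ 24 (mod 29); 24·23 ≡ 1, so inverse 23.
x ≡ 41·24592·8 + 46·22736·52 + 3·75313·1 + 24·41552·23 = 85613331.
85613331 mod 1205008 = 57763.

57763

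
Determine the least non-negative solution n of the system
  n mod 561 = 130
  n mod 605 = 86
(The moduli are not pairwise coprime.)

691

Combine the congruences pairwise.
gcd(561, 605) = 11 and 11 | (86 − 130), so the pair is consistent; merging gives n ≡ 691 (mod 30855), where 30855 = lcm(561, 605).
The solution is unique modulo lcm(561, 605) = 30855.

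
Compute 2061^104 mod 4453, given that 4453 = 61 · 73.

3585

Mod 61: 2061 ≡ 48; by Fermat, exponent reduces to 104 mod 60 = 44; 48^44 ≡ 47 (mod 61).
Mod 73: 2061 ≡ 17; by Fermat, exponent reduces to 104 mod 72 = 32; 17^32 ≡ 8 (mod 73).
Combine by CRT: x ≡ 47 (mod 61), x ≡ 8 (mod 73) ⇒ x ≡ 3585 (mod 4453).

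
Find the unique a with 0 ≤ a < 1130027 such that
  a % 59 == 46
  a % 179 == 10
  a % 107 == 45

The moduli are pairwise coprime; N = 59·179·107 = 1130027.
N/59 = 19153; 19153 ≡ 37 (mod 59); 37·8 ≡ 1, so inverse 8.
N/179 = 6313; 6313 ≡ 48 (mod 179); 48·138 ≡ 1, so inverse 138.
N/107 = 10561; 10561 ≡ 75 (mod 107); 75·10 ≡ 1, so inverse 10.
a ≡ 46·19153·8 + 10·6313·138 + 45·10561·10 = 20512694.
20512694 mod 1130027 = 172208.

172208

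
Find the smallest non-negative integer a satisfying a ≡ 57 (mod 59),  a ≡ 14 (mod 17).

116

Combine the congruences pairwise.
From a ≡ 57 (mod 59) write a = 57 + 59t. Substituting into a ≡ 14 (mod 17) gives 59t ≡ 8 (mod 17), and since 8⁻¹ ≡ 15 (mod 17), t ≡ 1. Hence a ≡ 57 + 59·1 = 116 (mod 1003).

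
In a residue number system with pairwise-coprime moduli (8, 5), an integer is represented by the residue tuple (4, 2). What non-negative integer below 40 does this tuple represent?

12

From x ≡ 4 (mod 8) write x = 4 + 8t. Substituting into x ≡ 2 (mod 5) gives 8t ≡ 3 (mod 5), and since 3⁻¹ ≡ 2 (mod 5), t ≡ 1. Hence x ≡ 4 + 8·1 = 12 (mod 40).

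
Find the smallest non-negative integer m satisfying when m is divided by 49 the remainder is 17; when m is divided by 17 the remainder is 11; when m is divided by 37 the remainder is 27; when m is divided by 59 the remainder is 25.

1128046

The moduli are pairwise coprime; N = 49·17·37·59 = 1818439.
N/49 = 37111; 37111 ≡ 18 (mod 49); 18·30 ≡ 1, so inverse 30.
N/17 = 106967; 106967 ≡ 3 (mod 17); 3·6 ≡ 1, so inverse 6.
N/37 = 49147; 49147 ≡ 11 (mod 37); 11·27 ≡ 1, so inverse 27.
N/59 = 30821; 30821 ≡ 23 (mod 59); 23·18 ≡ 1, so inverse 18.
m ≡ 17·37111·30 + 11·106967·6 + 27·49147·27 + 25·30821·18 = 75684045.
75684045 mod 1818439 = 1128046.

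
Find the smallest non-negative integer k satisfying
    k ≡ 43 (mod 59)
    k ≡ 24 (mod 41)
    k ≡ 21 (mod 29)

From k ≡ 43 (mod 59) write k = 43 + 59t. Substituting into k ≡ 24 (mod 41) gives 59t ≡ 22 (mod 41), and since 18⁻¹ ≡ 16 (mod 41), t ≡ 24. Hence k ≡ 43 + 59·24 = 1459 (mod 2419).
From k ≡ 1459 (mod 2419) write k = 1459 + 2419t. Substituting into k ≡ 21 (mod 29) gives 2419t ≡ 12 (mod 29), and since 12⁻¹ ≡ 17 (mod 29), t ≡ 1. Hence k ≡ 1459 + 2419·1 = 3878 (mod 70151).

3878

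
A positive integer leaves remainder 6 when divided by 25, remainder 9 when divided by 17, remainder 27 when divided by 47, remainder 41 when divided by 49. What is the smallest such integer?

485631

From x ≡ 6 (mod 25) write x = 6 + 25t. Substituting into x ≡ 9 (mod 17) gives 25t ≡ 3 (mod 17), and since 8⁻¹ ≡ 15 (mod 17), t ≡ 11. Hence x ≡ 6 + 25·11 = 281 (mod 425).
From x ≡ 281 (mod 425) write x = 281 + 425t. Substituting into x ≡ 27 (mod 47) gives 425t ≡ 28 (mod 47), and since 2⁻¹ ≡ 24 (mod 47), t ≡ 14. Hence x ≡ 281 + 425·14 = 6231 (mod 19975).
From x ≡ 6231 (mod 19975) write x = 6231 + 19975t. Substituting into x ≡ 41 (mod 49) gives 19975t ≡ 33 (mod 49), and since 32⁻¹ ≡ 23 (mod 49), t ≡ 24. Hence x ≡ 6231 + 19975·24 = 485631 (mod 978775).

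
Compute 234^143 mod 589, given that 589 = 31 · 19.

168

Mod 31: 234 ≡ 17; by Fermat, exponent reduces to 143 mod 30 = 23; 17^23 ≡ 13 (mod 31).
Mod 19: 234 ≡ 6; by Fermat, exponent reduces to 143 mod 18 = 17; 6^17 ≡ 16 (mod 19).
Combine by CRT: x ≡ 13 (mod 31), x ≡ 16 (mod 19) ⇒ x ≡ 168 (mod 589).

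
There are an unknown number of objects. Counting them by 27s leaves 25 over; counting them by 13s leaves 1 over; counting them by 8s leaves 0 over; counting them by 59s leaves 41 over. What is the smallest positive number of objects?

From N ≡ 25 (mod 27) write N = 25 + 27t. Substituting into N ≡ 1 (mod 13) gives 27t ≡ 2 (mod 13), and since 1⁻¹ ≡ 1 (mod 13), t ≡ 2. Hence N ≡ 25 + 27·2 = 79 (mod 351).
From N ≡ 79 (mod 351) write N = 79 + 351t. Substituting into N ≡ 0 (mod 8) gives 351t ≡ 1 (mod 8), and since 7⁻¹ ≡ 7 (mod 8), t ≡ 7. Hence N ≡ 79 + 351·7 = 2536 (mod 2808).
From N ≡ 2536 (mod 2808) write N = 2536 + 2808t. Substituting into N ≡ 41 (mod 59) gives 2808t ≡ 42 (mod 59), and since 35⁻¹ ≡ 27 (mod 59), t ≡ 13. Hence N ≡ 2536 + 2808·13 = 39040 (mod 165672).

39040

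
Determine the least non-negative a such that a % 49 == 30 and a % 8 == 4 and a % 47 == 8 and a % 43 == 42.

328820

From a ≡ 30 (mod 49) write a = 30 + 49t. Substituting into a ≡ 4 (mod 8) gives 49t ≡ 6 (mod 8), and since 1⁻¹ ≡ 1 (mod 8), t ≡ 6. Hence a ≡ 30 + 49·6 = 324 (mod 392).
From a ≡ 324 (mod 392) write a = 324 + 392t. Substituting into a ≡ 8 (mod 47) gives 392t ≡ 13 (mod 47), and since 16⁻¹ ≡ 3 (mod 47), t ≡ 39. Hence a ≡ 324 + 392·39 = 15612 (mod 18424).
From a ≡ 15612 (mod 18424) write a = 15612 + 18424t. Substituting into a ≡ 42 (mod 43) gives 18424t ≡ 39 (mod 43), and since 20⁻¹ ≡ 28 (mod 43), t ≡ 17. Hence a ≡ 15612 + 18424·17 = 328820 (mod 792232).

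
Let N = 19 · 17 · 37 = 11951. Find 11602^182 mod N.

7212

Mod 19: 11602 ≡ 12; by Fermat, exponent reduces to 182 mod 18 = 2; 12^2 ≡ 11 (mod 19).
Mod 17: 11602 ≡ 8; by Fermat, exponent reduces to 182 mod 16 = 6; 8^6 ≡ 4 (mod 17).
Mod 37: 11602 ≡ 21; by Fermat, exponent reduces to 182 mod 36 = 2; 21^2 ≡ 34 (mod 37).
Combine by CRT: x ≡ 11 (mod 19), x ≡ 4 (mod 17), x ≡ 34 (mod 37) ⇒ x ≡ 7212 (mod 11951).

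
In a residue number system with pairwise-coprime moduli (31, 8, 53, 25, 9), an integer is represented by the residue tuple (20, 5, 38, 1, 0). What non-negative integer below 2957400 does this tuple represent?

1641501

The moduli are pairwise coprime; N = 31·8·53·25·9 = 2957400.
N/31 = 95400; 95400 ≡ 13 (mod 31); 13·12 ≡ 1, so inverse 12.
N/8 = 369675; 369675 ≡ 3 (mod 8); 3·3 ≡ 1, so inverse 3.
N/53 = 55800; 55800 ≡ 44 (mod 53); 44·47 ≡ 1, so inverse 47.
N/25 = 118296; 118296 ≡ 21 (mod 25); 21·6 ≡ 1, so inverse 6.
N/9 = 328600; 328600 ≡ 1 (mod 9), inverse 1.
x ≡ 20·95400·12 + 5·369675·3 + 38·55800·47 + 1·118296·6 + 0·328600·1 = 128809701.
128809701 mod 2957400 = 1641501.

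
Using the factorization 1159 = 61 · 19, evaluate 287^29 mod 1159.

566

Mod 61: 287 ≡ 43; 43^29 ≡ 17 (mod 61).
Mod 19: 287 ≡ 2; by Fermat, exponent reduces to 29 mod 18 = 11; 2^11 ≡ 15 (mod 19).
Combine by CRT: x ≡ 17 (mod 61), x ≡ 15 (mod 19) ⇒ x ≡ 566 (mod 1159).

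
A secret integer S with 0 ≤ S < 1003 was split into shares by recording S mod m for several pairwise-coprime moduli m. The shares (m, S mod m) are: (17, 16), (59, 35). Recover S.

271

From S ≡ 16 (mod 17) write S = 16 + 17t. Substituting into S ≡ 35 (mod 59) gives 17t ≡ 19 (mod 59), and since 17⁻¹ ≡ 7 (mod 59), t ≡ 15. Hence S ≡ 16 + 17·15 = 271 (mod 1003).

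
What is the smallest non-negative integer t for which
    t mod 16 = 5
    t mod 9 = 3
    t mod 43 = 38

Combine the congruences pairwise.
From t ≡ 5 (mod 16) write t = 5 + 16s. Substituting into t ≡ 3 (mod 9) gives 16s ≡ 7 (mod 9), and since 7⁻¹ ≡ 4 (mod 9), s ≡ 1. Hence t ≡ 5 + 16·1 = 21 (mod 144).
From t ≡ 21 (mod 144) write t = 21 + 144s. Substituting into t ≡ 38 (mod 43) gives 144s ≡ 17 (mod 43), and since 15⁻¹ ≡ 23 (mod 43), s ≡ 4. Hence t ≡ 21 + 144·4 = 597 (mod 6192).

597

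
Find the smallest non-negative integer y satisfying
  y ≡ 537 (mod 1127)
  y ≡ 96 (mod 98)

gcd(1127, 98) = 49 and 49 | (96 − 537), so the pair is consistent; merging gives y ≡ 1664 (mod 2254), where 2254 = lcm(1127, 98).
The solution is unique modulo lcm(1127, 98) = 2254.

1664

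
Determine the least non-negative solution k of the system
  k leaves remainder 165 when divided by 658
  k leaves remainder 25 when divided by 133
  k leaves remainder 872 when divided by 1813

gcd(658, 133) = 7 and 7 | (25 − 165), so the pair is consistent; merging gives k ≡ 823 (mod 12502), where 12502 = lcm(658, 133).
gcd(12502, 1813) = 7 and 7 | (872 − 823), so the pair is consistent; merging gives k ≡ 2276187 (mod 3238018), where 3238018 = lcm(12502, 1813).
The solution is unique modulo lcm(658, 133, 1813) = 3238018.

2276187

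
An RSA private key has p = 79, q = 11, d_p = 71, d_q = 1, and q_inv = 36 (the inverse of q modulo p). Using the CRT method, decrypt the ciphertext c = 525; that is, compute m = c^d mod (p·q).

m₁ = c^(d_p) mod p: c ≡ 51 (mod 79), and 51^71 mod 79 = 9.
m₂ = c^(d_q) mod q: c ≡ 8 (mod 11), and 8^1 mod 11 = 8.
h = q_inv·(m₁ − m₂) mod p = 36·(9 − 8) mod 79 = 36.
m = m₂ + h·q = 8 + 36·11 = 404.

404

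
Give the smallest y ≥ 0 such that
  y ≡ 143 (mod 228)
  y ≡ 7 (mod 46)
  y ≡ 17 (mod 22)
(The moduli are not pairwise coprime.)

gcd(228, 46) = 2 and 2 | (7 − 143), so the pair is consistent; merging gives y ≡ 5159 (mod 5244), where 5244 = lcm(228, 46).
gcd(5244, 22) = 2 and 2 | (17 − 5159), so the pair is consistent; merging gives y ≡ 52355 (mod 57684), where 57684 = lcm(5244, 22).
The solution is unique modulo lcm(228, 46, 22) = 57684.

52355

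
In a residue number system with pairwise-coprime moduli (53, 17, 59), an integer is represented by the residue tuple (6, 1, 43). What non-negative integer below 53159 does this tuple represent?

21047

The moduli are pairwise coprime; N = 53·17·59 = 53159.
N/53 = 1003; 1003 ≡ 49 (mod 53); 49·13 ≡ 1, so inverse 13.
N/17 = 3127; 3127 ≡ 16 (mod 17); 16·16 ≡ 1, so inverse 16.
N/59 = 901; 901 ≡ 16 (mod 59); 16·48 ≡ 1, so inverse 48.
x ≡ 6·1003·13 + 1·3127·16 + 43·901·48 = 1987930.
1987930 mod 53159 = 21047.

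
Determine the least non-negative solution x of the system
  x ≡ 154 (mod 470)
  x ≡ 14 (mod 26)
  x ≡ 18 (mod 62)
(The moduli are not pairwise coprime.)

150554

gcd(470, 26) = 2 and 2 | (14 − 154), so the pair is consistent; merging gives x ≡ 3914 (mod 6110), where 6110 = lcm(470, 26).
gcd(6110, 62) = 2 and 2 | (18 − 3914), so the pair is consistent; merging gives x ≡ 150554 (mod 189410), where 189410 = lcm(6110, 62).
The solution is unique modulo lcm(470, 26, 62) = 189410.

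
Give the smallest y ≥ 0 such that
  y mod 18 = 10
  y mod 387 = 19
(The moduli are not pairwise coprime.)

Combine the congruences pairwise.
gcd(18, 387) = 9 and 9 | (19 − 10), so the pair is consistent; merging gives y ≡ 406 (mod 774), where 774 = lcm(18, 387).
The solution is unique modulo lcm(18, 387) = 774.

406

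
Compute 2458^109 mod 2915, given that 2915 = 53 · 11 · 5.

2033

Mod 53: 2458 ≡ 20; by Fermat, exponent reduces to 109 mod 52 = 5; 20^5 ≡ 19 (mod 53).
Mod 11: 2458 ≡ 5; by Fermat, exponent reduces to 109 mod 10 = 9; 5^9 ≡ 9 (mod 11).
Mod 5: 2458 ≡ 3; by Fermat, exponent reduces to 109 mod 4 = 1; 3^1 ≡ 3 (mod 5).
Combine by CRT: x ≡ 19 (mod 53), x ≡ 9 (mod 11), x ≡ 3 (mod 5) ⇒ x ≡ 2033 (mod 2915).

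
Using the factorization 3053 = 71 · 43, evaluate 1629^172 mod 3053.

152

Mod 71: 1629 ≡ 67; by Fermat, exponent reduces to 172 mod 70 = 32; 67^32 ≡ 10 (mod 71).
Mod 43: 1629 ≡ 38; by Fermat, exponent reduces to 172 mod 42 = 4; 38^4 ≡ 23 (mod 43).
Combine by CRT: x ≡ 10 (mod 71), x ≡ 23 (mod 43) ⇒ x ≡ 152 (mod 3053).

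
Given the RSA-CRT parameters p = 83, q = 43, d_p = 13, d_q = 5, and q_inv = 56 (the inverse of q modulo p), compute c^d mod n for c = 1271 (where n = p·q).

m₁ = c^(d_p) mod p: c ≡ 26 (mod 83), and 26^13 mod 83 = 40.
m₂ = c^(d_q) mod q: c ≡ 24 (mod 43), and 24^5 mod 43 = 13.
h = q_inv·(m₁ − m₂) mod p = 56·(40 − 13) mod 83 = 18.
m = m₂ + h·q = 13 + 18·43 = 787.

787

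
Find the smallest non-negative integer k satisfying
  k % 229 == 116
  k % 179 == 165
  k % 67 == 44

The moduli are pairwise coprime; N = 229·179·67 = 2746397.
N/229 = 11993; 11993 ≡ 85 (mod 229); 85·97 ≡ 1, so inverse 97.
N/179 = 15343; 15343 ≡ 128 (mod 179); 128·7 ≡ 1, so inverse 7.
N/67 = 40991; 40991 ≡ 54 (mod 67); 54·36 ≡ 1, so inverse 36.
k ≡ 116·11993·97 + 165·15343·7 + 44·40991·36 = 217596145.
217596145 mod 2746397 = 630782.

630782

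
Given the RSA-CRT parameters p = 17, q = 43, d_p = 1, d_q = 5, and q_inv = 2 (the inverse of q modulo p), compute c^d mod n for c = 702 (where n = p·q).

m₁ = c^(d_p) mod p: c ≡ 5 (mod 17), and 5^1 mod 17 = 5.
m₂ = c^(d_q) mod q: c ≡ 14 (mod 43), and 14^5 mod 43 = 23.
h = q_inv·(m₁ − m₂) mod p = 2·(5 − 23) mod 17 = 15.
m = m₂ + h·q = 23 + 15·43 = 668.

668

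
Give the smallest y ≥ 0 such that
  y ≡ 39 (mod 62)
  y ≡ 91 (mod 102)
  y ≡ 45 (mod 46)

Combine the congruences pairwise.
gcd(62, 102) = 2 and 2 | (91 − 39), so the pair is consistent; merging gives y ≡ 907 (mod 3162), where 3162 = lcm(62, 102).
gcd(3162, 46) = 2 and 2 | (45 − 907), so the pair is consistent; merging gives y ≡ 70471 (mod 72726), where 72726 = lcm(3162, 46).
The solution is unique modulo lcm(62, 102, 46) = 72726.

70471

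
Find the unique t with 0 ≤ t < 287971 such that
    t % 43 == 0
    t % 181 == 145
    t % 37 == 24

24037

The moduli are pairwise coprime; N = 43·181·37 = 287971.
N/43 = 6697; 6697 ≡ 32 (mod 43); 32·39 ≡ 1, so inverse 39.
N/181 = 1591; 1591 ≡ 143 (mod 181); 143·100 ≡ 1, so inverse 100.
N/37 = 7783; 7783 ≡ 13 (mod 37); 13·20 ≡ 1, so inverse 20.
t ≡ 0·6697·39 + 145·1591·100 + 24·7783·20 = 26805340.
26805340 mod 287971 = 24037.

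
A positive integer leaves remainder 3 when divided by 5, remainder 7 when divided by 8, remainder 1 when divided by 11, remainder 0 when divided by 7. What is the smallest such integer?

903

From t ≡ 3 (mod 5) write t = 3 + 5s. Substituting into t ≡ 7 (mod 8) gives 5s ≡ 4 (mod 8), and since 5⁻¹ ≡ 5 (mod 8), s ≡ 4. Hence t ≡ 3 + 5·4 = 23 (mod 40).
From t ≡ 23 (mod 40) write t = 23 + 40s. Substituting into t ≡ 1 (mod 11) gives 40s ≡ 0 (mod 11), and since 7⁻¹ ≡ 8 (mod 11), s ≡ 0. Hence t ≡ 23 + 40·0 = 23 (mod 440).
From t ≡ 23 (mod 440) write t = 23 + 440s. Substituting into t ≡ 0 (mod 7) gives 440s ≡ 5 (mod 7), and since 6⁻¹ ≡ 6 (mod 7), s ≡ 2. Hence t ≡ 23 + 440·2 = 903 (mod 3080).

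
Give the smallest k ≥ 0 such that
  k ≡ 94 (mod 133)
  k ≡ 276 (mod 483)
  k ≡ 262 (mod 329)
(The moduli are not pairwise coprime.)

gcd(133, 483) = 7 and 7 | (276 − 94), so the pair is consistent; merging gives k ≡ 759 (mod 9177), where 9177 = lcm(133, 483).
gcd(9177, 329) = 7 and 7 | (262 − 759), so the pair is consistent; merging gives k ≡ 303600 (mod 431319), where 431319 = lcm(9177, 329).
The solution is unique modulo lcm(133, 483, 329) = 431319.

303600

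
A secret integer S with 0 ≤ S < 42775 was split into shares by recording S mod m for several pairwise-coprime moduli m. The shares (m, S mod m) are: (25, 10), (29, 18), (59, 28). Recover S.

From S ≡ 10 (mod 25) write S = 10 + 25t. Substituting into S ≡ 18 (mod 29) gives 25t ≡ 8 (mod 29), and since 25⁻¹ ≡ 7 (mod 29), t ≡ 27. Hence S ≡ 10 + 25·27 = 685 (mod 725).
From S ≡ 685 (mod 725) write S = 685 + 725t. Substituting into S ≡ 28 (mod 59) gives 725t ≡ 51 (mod 59), and since 17⁻¹ ≡ 7 (mod 59), t ≡ 3. Hence S ≡ 685 + 725·3 = 2860 (mod 42775).

2860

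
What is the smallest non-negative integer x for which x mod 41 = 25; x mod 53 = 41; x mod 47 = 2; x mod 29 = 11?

From x ≡ 25 (mod 41) write x = 25 + 41t. Substituting into x ≡ 41 (mod 53) gives 41t ≡ 16 (mod 53), and since 41⁻¹ ≡ 22 (mod 53), t ≡ 34. Hence x ≡ 25 + 41·34 = 1419 (mod 2173).
From x ≡ 1419 (mod 2173) write x = 1419 + 2173t. Substituting into x ≡ 2 (mod 47) gives 2173t ≡ 40 (mod 47), and since 11⁻¹ ≡ 30 (mod 47), t ≡ 25. Hence x ≡ 1419 + 2173·25 = 55744 (mod 102131).
From x ≡ 55744 (mod 102131) write x = 55744 + 102131t. Substituting into x ≡ 11 (mod 29) gives 102131t ≡ 5 (mod 29), and since 22⁻¹ ≡ 4 (mod 29), t ≡ 20. Hence x ≡ 55744 + 102131·20 = 2098364 (mod 2961799).

2098364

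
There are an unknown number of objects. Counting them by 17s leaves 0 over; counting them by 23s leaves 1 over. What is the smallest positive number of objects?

323

Combine the congruences pairwise.
From N ≡ 0 (mod 17) write N = 0 + 17t. Substituting into N ≡ 1 (mod 23) gives 17t ≡ 1 (mod 23), and since 17⁻¹ ≡ 19 (mod 23), t ≡ 19. Hence N ≡ 0 + 17·19 = 323 (mod 391).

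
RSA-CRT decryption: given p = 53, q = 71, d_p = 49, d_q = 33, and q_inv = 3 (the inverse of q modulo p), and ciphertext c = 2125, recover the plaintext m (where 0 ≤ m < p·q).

m₁ = c^(d_p) mod p: c ≡ 5 (mod 53), and 5^49 mod 53 = 14.
m₂ = c^(d_q) mod q: c ≡ 66 (mod 71), and 66^33 mod 71 = 17.
h = q_inv·(m₁ − m₂) mod p = 3·(14 − 17) mod 53 = 44.
m = m₂ + h·q = 17 + 44·71 = 3141.

3141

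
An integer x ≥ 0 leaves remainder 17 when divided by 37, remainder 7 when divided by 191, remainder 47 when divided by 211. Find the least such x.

The moduli are pairwise coprime; N = 37·191·211 = 1491137.
N/37 = 40301; 40301 ≡ 8 (mod 37); 8·14 ≡ 1, so inverse 14.
N/191 = 7807; 7807 ≡ 167 (mod 191); 167·183 ≡ 1, so inverse 183.
N/211 = 7067; 7067 ≡ 104 (mod 211); 104·140 ≡ 1, so inverse 140.
x ≡ 17·40301·14 + 7·7807·183 + 47·7067·140 = 66093265.
66093265 mod 1491137 = 483237.

483237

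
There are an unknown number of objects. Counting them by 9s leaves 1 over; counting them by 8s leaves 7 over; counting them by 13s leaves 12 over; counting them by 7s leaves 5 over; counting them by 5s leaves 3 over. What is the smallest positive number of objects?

The moduli are pairwise coprime; M = 9·8·13·7·5 = 32760.
M/9 = 3640; 3640 ≡ 4 (mod 9); 4·7 ≡ 1, so inverse 7.
M/8 = 4095; 4095 ≡ 7 (mod 8); 7·7 ≡ 1, so inverse 7.
M/13 = 2520; 2520 ≡ 11 (mod 13); 11·6 ≡ 1, so inverse 6.
M/7 = 4680; 4680 ≡ 4 (mod 7); 4·2 ≡ 1, so inverse 2.
M/5 = 6552; 6552 ≡ 2 (mod 5); 2·3 ≡ 1, so inverse 3.
N ≡ 1·3640·7 + 7·4095·7 + 12·2520·6 + 5·4680·2 + 3·6552·3 = 513343.
513343 mod 32760 = 21943.

21943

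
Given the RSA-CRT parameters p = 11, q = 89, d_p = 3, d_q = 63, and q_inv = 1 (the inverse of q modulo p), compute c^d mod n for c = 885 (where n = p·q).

136

m₁ = c^(d_p) mod p: c ≡ 5 (mod 11), and 5^3 mod 11 = 4.
m₂ = c^(d_q) mod q: c ≡ 84 (mod 89), and 84^63 mod 89 = 47.
h = q_inv·(m₁ − m₂) mod p = 1·(4 − 47) mod 11 = 1.
m = m₂ + h·q = 47 + 1·89 = 136.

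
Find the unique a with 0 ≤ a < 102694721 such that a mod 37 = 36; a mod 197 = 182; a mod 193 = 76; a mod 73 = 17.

80542450

Combine the congruences pairwise.
From a ≡ 36 (mod 37) write a = 36 + 37t. Substituting into a ≡ 182 (mod 197) gives 37t ≡ 146 (mod 197), and since 37⁻¹ ≡ 16 (mod 197), t ≡ 169. Hence a ≡ 36 + 37·169 = 6289 (mod 7289).
From a ≡ 6289 (mod 7289) write a = 6289 + 7289t. Substituting into a ≡ 76 (mod 193) gives 7289t ≡ 156 (mod 193), and since 148⁻¹ ≡ 30 (mod 193), t ≡ 48. Hence a ≡ 6289 + 7289·48 = 356161 (mod 1406777).
From a ≡ 356161 (mod 1406777) write a = 356161 + 1406777t. Substituting into a ≡ 17 (mod 73) gives 1406777t ≡ 23 (mod 73), and since 67⁻¹ ≡ 12 (mod 73), t ≡ 57. Hence a ≡ 356161 + 1406777·57 = 80542450 (mod 102694721).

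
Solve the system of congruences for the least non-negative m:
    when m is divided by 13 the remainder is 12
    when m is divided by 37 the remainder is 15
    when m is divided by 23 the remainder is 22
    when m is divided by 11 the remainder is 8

75347

The moduli are pairwise coprime; N = 13·37·23·11 = 121693.
N/13 = 9361; 9361 ≡ 1 (mod 13), inverse 1.
N/37 = 3289; 3289 ≡ 33 (mod 37); 33·9 ≡ 1, so inverse 9.
N/23 = 5291; 5291 ≡ 1 (mod 23), inverse 1.
N/11 = 11063; 11063 ≡ 8 (mod 11); 8·7 ≡ 1, so inverse 7.
m ≡ 12·9361·1 + 15·3289·9 + 22·5291·1 + 8·11063·7 = 1292277.
1292277 mod 121693 = 75347.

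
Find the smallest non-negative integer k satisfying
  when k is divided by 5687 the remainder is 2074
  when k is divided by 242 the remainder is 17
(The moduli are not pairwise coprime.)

gcd(5687, 242) = 121 and 121 | (17 − 2074), so the pair is consistent; merging gives k ≡ 7761 (mod 11374), where 11374 = lcm(5687, 242).
The solution is unique modulo lcm(5687, 242) = 11374.

7761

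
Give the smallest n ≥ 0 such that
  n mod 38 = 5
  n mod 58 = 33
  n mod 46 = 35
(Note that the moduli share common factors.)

14939

Combine the congruences pairwise.
gcd(38, 58) = 2 and 2 | (33 − 5), so the pair is consistent; merging gives n ≡ 613 (mod 1102), where 1102 = lcm(38, 58).
gcd(1102, 46) = 2 and 2 | (35 − 613), so the pair is consistent; merging gives n ≡ 14939 (mod 25346), where 25346 = lcm(1102, 46).
The solution is unique modulo lcm(38, 58, 46) = 25346.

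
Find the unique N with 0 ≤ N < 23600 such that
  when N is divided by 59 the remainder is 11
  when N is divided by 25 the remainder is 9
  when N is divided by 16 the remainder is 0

The moduli are pairwise coprime; M = 59·25·16 = 23600.
M/59 = 400; 400 ≡ 46 (mod 59); 46·9 ≡ 1, so inverse 9.
M/25 = 944; 944 ≡ 19 (mod 25); 19·4 ≡ 1, so inverse 4.
M/16 = 1475; 1475 ≡ 3 (mod 16); 3·11 ≡ 1, so inverse 11.
N ≡ 11·400·9 + 9·944·4 + 0·1475·11 = 73584.
73584 mod 23600 = 2784.

2784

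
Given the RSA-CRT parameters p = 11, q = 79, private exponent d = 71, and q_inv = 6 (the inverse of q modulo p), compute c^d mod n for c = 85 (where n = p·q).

d_p = d mod (p−1) = 71 mod 10 = 1; d_q = d mod (q−1) = 71.
m₁ = c^(d_p) mod p: c ≡ 8 (mod 11), and 8^1 mod 11 = 8.
m₂ = c^(d_q) mod q: c ≡ 6 (mod 79), and 6^71 mod 79 = 77.
h = q_inv·(m₁ − m₂) mod p = 6·(8 − 77) mod 11 = 4.
m = m₂ + h·q = 77 + 4·79 = 393.

393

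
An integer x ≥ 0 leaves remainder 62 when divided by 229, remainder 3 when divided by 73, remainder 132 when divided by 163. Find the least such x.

2427691

The moduli are pairwise coprime; N = 229·73·163 = 2724871.
N/229 = 11899; 11899 ≡ 220 (mod 229); 220·178 ≡ 1, so inverse 178.
N/73 = 37327; 37327 ≡ 24 (mod 73); 24·70 ≡ 1, so inverse 70.
N/163 = 16717; 16717 ≡ 91 (mod 163); 91·43 ≡ 1, so inverse 43.
x ≡ 62·11899·178 + 3·37327·70 + 132·16717·43 = 234041726.
234041726 mod 2724871 = 2427691.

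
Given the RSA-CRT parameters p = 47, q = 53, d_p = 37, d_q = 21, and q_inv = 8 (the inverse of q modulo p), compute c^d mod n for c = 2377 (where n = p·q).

2086

m₁ = c^(d_p) mod p: c ≡ 27 (mod 47), and 27^37 mod 47 = 18.
m₂ = c^(d_q) mod q: c ≡ 45 (mod 53), and 45^21 mod 53 = 19.
h = q_inv·(m₁ − m₂) mod p = 8·(18 − 19) mod 47 = 39.
m = m₂ + h·q = 19 + 39·53 = 2086.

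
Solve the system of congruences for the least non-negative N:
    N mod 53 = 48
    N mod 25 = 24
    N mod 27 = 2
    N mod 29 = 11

The moduli are pairwise coprime; M = 53·25·27·29 = 1037475.
M/53 = 19575; 19575 ≡ 18 (mod 53); 18·3 ≡ 1, so inverse 3.
M/25 = 41499; 41499 ≡ 24 (mod 25); 24·24 ≡ 1, so inverse 24.
M/27 = 38425; 38425 ≡ 4 (mod 27); 4·7 ≡ 1, so inverse 7.
M/29 = 35775; 35775 ≡ 18 (mod 29); 18·21 ≡ 1, so inverse 21.
N ≡ 48·19575·3 + 24·41499·24 + 2·38425·7 + 11·35775·21 = 35524199.
35524199 mod 1037475 = 250049.

250049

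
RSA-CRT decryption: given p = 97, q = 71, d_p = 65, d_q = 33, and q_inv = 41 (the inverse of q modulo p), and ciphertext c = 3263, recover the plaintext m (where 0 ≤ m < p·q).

m₁ = c^(d_p) mod p: c ≡ 62 (mod 97), and 62^65 mod 97 = 36.
m₂ = c^(d_q) mod q: c ≡ 68 (mod 71), and 68^33 mod 71 = 63.
h = q_inv·(m₁ − m₂) mod p = 41·(36 − 63) mod 97 = 57.
m = m₂ + h·q = 63 + 57·71 = 4110.

4110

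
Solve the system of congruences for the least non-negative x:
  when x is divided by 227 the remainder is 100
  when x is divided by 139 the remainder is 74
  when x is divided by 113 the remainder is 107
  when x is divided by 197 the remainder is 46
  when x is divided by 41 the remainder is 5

14736090773

The moduli are pairwise coprime; N = 227·139·113·197·41 = 28798454653.
N/227 = 126865439; 126865439 ≡ 133 (mod 227); 133·99 ≡ 1, so inverse 99.
N/139 = 207183127; 207183127 ≡ 13 (mod 139); 13·107 ≡ 1, so inverse 107.
N/113 = 254853581; 254853581 ≡ 48 (mod 113); 48·73 ≡ 1, so inverse 73.
N/197 = 146185049; 146185049 ≡ 17 (mod 197); 17·58 ≡ 1, so inverse 58.
N/41 = 702401333; 702401333 ≡ 34 (mod 41); 34·35 ≡ 1, so inverse 35.
x ≡ 100·126865439·99 + 74·207183127·107 + 107·254853581·73 + 46·146185049·58 + 5·702401333·35 = 5400047110884.
5400047110884 mod 28798454653 = 14736090773.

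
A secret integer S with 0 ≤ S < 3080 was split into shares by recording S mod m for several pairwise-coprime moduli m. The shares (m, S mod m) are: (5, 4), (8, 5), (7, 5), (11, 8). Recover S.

The moduli are pairwise coprime; N = 5·8·7·11 = 3080.
N/5 = 616; 616 ≡ 1 (mod 5), inverse 1.
N/8 = 385; 385 ≡ 1 (mod 8), inverse 1.
N/7 = 440; 440 ≡ 6 (mod 7); 6·6 ≡ 1, so inverse 6.
N/11 = 280; 280 ≡ 5 (mod 11); 5·9 ≡ 1, so inverse 9.
S ≡ 4·616·1 + 5·385·1 + 5·440·6 + 8·280·9 = 37749.
37749 mod 3080 = 789.

789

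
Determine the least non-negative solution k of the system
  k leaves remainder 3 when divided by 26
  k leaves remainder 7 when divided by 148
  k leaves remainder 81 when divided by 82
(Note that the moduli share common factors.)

39523

Combine the congruences pairwise.
gcd(26, 148) = 2 and 2 | (7 − 3), so the pair is consistent; merging gives k ≡ 1043 (mod 1924), where 1924 = lcm(26, 148).
gcd(1924, 82) = 2 and 2 | (81 − 1043), so the pair is consistent; merging gives k ≡ 39523 (mod 78884), where 78884 = lcm(1924, 82).
The solution is unique modulo lcm(26, 148, 82) = 78884.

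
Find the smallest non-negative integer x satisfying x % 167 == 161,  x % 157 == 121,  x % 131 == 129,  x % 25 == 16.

10277341

The moduli are pairwise coprime; N = 167·157·131·25 = 85867225.
N/167 = 514175; 514175 ≡ 149 (mod 167); 149·102 ≡ 1, so inverse 102.
N/157 = 546925; 546925 ≡ 94 (mod 157); 94·152 ≡ 1, so inverse 152.
N/131 = 655475; 655475 ≡ 82 (mod 131); 82·8 ≡ 1, so inverse 8.
N/25 = 3434689; 3434689 ≡ 14 (mod 25); 14·9 ≡ 1, so inverse 9.
x ≡ 161·514175·102 + 121·546925·152 + 129·655475·8 + 16·3434689·9 = 19673871866.
19673871866 mod 85867225 = 10277341.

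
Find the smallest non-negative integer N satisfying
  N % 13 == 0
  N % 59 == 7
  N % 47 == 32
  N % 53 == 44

804531

From N ≡ 0 (mod 13) write N = 0 + 13t. Substituting into N ≡ 7 (mod 59) gives 13t ≡ 7 (mod 59), and since 13⁻¹ ≡ 50 (mod 59), t ≡ 55. Hence N ≡ 0 + 13·55 = 715 (mod 767).
From N ≡ 715 (mod 767) write N = 715 + 767t. Substituting into N ≡ 32 (mod 47) gives 767t ≡ 22 (mod 47), and since 15⁻¹ ≡ 22 (mod 47), t ≡ 14. Hence N ≡ 715 + 767·14 = 11453 (mod 36049).
From N ≡ 11453 (mod 36049) write N = 11453 + 36049t. Substituting into N ≡ 44 (mod 53) gives 36049t ≡ 39 (mod 53), and since 9⁻¹ ≡ 6 (mod 53), t ≡ 22. Hence N ≡ 11453 + 36049·22 = 804531 (mod 1910597).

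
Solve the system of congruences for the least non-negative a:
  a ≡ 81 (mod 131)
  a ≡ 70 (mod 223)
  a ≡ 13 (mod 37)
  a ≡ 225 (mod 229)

The moduli are pairwise coprime; N = 131·223·37·229 = 247521749.
N/131 = 1889479; 1889479 ≡ 66 (mod 131); 66·2 ≡ 1, so inverse 2.
N/223 = 1109963; 1109963 ≡ 92 (mod 223); 92·80 ≡ 1, so inverse 80.
N/37 = 6689777; 6689777 ≡ 29 (mod 37); 29·23 ≡ 1, so inverse 23.
N/229 = 1080881; 1080881 ≡ 1 (mod 229), inverse 1.
a ≡ 81·1889479·2 + 70·1109963·80 + 13·6689777·23 + 225·1080881·1 = 8765329946.
8765329946 mod 247521749 = 102068731.

102068731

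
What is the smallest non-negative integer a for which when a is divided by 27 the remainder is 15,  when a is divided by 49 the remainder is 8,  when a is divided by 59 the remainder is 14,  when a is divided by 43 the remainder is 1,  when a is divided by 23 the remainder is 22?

The moduli are pairwise coprime; N = 27·49·59·43·23 = 77198373.
N/27 = 2859199; 2859199 ≡ 7 (mod 27); 7·4 ≡ 1, so inverse 4.
N/49 = 1575477; 1575477 ≡ 29 (mod 49); 29·22 ≡ 1, so inverse 22.
N/59 = 1308447; 1308447 ≡ 4 (mod 59); 4·15 ≡ 1, so inverse 15.
N/43 = 1795311; 1795311 ≡ 18 (mod 43); 18·12 ≡ 1, so inverse 12.
N/23 = 3356451; 3356451 ≡ 15 (mod 23); 15·20 ≡ 1, so inverse 20.
a ≡ 15·2859199·4 + 8·1575477·22 + 14·1308447·15 + 1·1795311·12 + 22·3356451·20 = 2221991934.
2221991934 mod 77198373 = 60437490.

60437490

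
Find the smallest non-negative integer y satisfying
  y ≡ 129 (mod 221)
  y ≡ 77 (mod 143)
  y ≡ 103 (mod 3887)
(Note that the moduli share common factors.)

423786

gcd(221, 143) = 13 and 13 | (77 − 129), so the pair is consistent; merging gives y ≡ 792 (mod 2431), where 2431 = lcm(221, 143).
gcd(2431, 3887) = 13 and 13 | (103 − 792), so the pair is consistent; merging gives y ≡ 423786 (mod 726869), where 726869 = lcm(2431, 3887).
The solution is unique modulo lcm(221, 143, 3887) = 726869.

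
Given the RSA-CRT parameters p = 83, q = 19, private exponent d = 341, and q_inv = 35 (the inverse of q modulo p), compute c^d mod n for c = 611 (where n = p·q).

d_p = d mod (p−1) = 341 mod 82 = 13; d_q = d mod (q−1) = 17.
m₁ = c^(d_p) mod p: c ≡ 30 (mod 83), and 30^13 mod 83 = 63.
m₂ = c^(d_q) mod q: c ≡ 3 (mod 19), and 3^17 mod 19 = 13.
h = q_inv·(m₁ − m₂) mod p = 35·(63 − 13) mod 83 = 7.
m = m₂ + h·q = 13 + 7·19 = 146.

146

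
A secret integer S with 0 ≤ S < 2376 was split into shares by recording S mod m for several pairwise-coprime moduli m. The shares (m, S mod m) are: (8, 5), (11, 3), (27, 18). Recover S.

1125

The moduli are pairwise coprime; N = 8·11·27 = 2376.
N/8 = 297; 297 ≡ 1 (mod 8), inverse 1.
N/11 = 216; 216 ≡ 7 (mod 11); 7·8 ≡ 1, so inverse 8.
N/27 = 88; 88 ≡ 7 (mod 27); 7·4 ≡ 1, so inverse 4.
S ≡ 5·297·1 + 3·216·8 + 18·88·4 = 13005.
13005 mod 2376 = 1125.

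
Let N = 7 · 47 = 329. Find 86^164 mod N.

277

Mod 7: 86 ≡ 2; by Fermat, exponent reduces to 164 mod 6 = 2; 2^2 ≡ 4 (mod 7).
Mod 47: 86 ≡ 39; by Fermat, exponent reduces to 164 mod 46 = 26; 39^26 ≡ 42 (mod 47).
Combine by CRT: x ≡ 4 (mod 7), x ≡ 42 (mod 47) ⇒ x ≡ 277 (mod 329).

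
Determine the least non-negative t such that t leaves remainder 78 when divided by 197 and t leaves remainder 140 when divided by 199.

33174

From t ≡ 78 (mod 197) write t = 78 + 197s. Substituting into t ≡ 140 (mod 199) gives 197s ≡ 62 (mod 199), and since 197⁻¹ ≡ 99 (mod 199), s ≡ 168. Hence t ≡ 78 + 197·168 = 33174 (mod 39203).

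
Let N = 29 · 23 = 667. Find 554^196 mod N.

581

Mod 29: 554 ≡ 3; since 28 | 196, by Fermat 3^196 ≡ 1 (mod 29).
Mod 23: 554 ≡ 2; by Fermat, exponent reduces to 196 mod 22 = 20; 2^20 ≡ 6 (mod 23).
Combine by CRT: x ≡ 1 (mod 29), x ≡ 6 (mod 23) ⇒ x ≡ 581 (mod 667).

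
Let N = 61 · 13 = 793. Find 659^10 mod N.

230

Mod 61: 659 ≡ 49; 49^10 ≡ 47 (mod 61).
Mod 13: 659 ≡ 9; 9^10 ≡ 9 (mod 13).
Combine by CRT: x ≡ 47 (mod 61), x ≡ 9 (mod 13) ⇒ x ≡ 230 (mod 793).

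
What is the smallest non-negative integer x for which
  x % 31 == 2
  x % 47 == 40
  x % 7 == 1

3753

From x ≡ 2 (mod 31) write x = 2 + 31t. Substituting into x ≡ 40 (mod 47) gives 31t ≡ 38 (mod 47), and since 31⁻¹ ≡ 44 (mod 47), t ≡ 27. Hence x ≡ 2 + 31·27 = 839 (mod 1457).
From x ≡ 839 (mod 1457) write x = 839 + 1457t. Substituting into x ≡ 1 (mod 7) gives 1457t ≡ 2 (mod 7), and since 1⁻¹ ≡ 1 (mod 7), t ≡ 2. Hence x ≡ 839 + 1457·2 = 3753 (mod 10199).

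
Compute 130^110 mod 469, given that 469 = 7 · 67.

Mod 7: 130 ≡ 4; by Fermat, exponent reduces to 110 mod 6 = 2; 4^2 ≡ 2 (mod 7).
Mod 67: 130 ≡ 63; by Fermat, exponent reduces to 110 mod 66 = 44; 63^44 ≡ 37 (mod 67).
Combine by CRT: x ≡ 2 (mod 7), x ≡ 37 (mod 67) ⇒ x ≡ 37 (mod 469).

37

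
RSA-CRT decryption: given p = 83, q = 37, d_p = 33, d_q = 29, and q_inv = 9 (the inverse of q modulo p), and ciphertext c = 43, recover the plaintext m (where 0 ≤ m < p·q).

m₁ = c^(d_p) mod p: c ≡ 43 (mod 83), and 43^33 mod 83 = 19.
m₂ = c^(d_q) mod q: c ≡ 6 (mod 37), and 6^29 mod 37 = 6.
h = q_inv·(m₁ − m₂) mod p = 9·(19 − 6) mod 83 = 34.
m = m₂ + h·q = 6 + 34·37 = 1264.

1264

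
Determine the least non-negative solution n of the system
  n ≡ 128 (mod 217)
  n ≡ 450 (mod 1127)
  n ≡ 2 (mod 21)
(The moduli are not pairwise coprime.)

15101

gcd(217, 1127) = 7 and 7 | (450 − 128), so the pair is consistent; merging gives n ≡ 15101 (mod 34937), where 34937 = lcm(217, 1127).
gcd(34937, 21) = 7 and 7 | (2 − 15101), so the pair is consistent; merging gives n ≡ 15101 (mod 104811), where 104811 = lcm(34937, 21).
The solution is unique modulo lcm(217, 1127, 21) = 104811.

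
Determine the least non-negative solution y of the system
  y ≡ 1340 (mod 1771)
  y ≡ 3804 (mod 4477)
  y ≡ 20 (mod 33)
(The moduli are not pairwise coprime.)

gcd(1771, 4477) = 11 and 11 | (3804 − 1340), so the pair is consistent; merging gives y ≡ 661923 (mod 720797), where 720797 = lcm(1771, 4477).
gcd(720797, 33) = 11 and 11 | (20 − 661923), so the pair is consistent; merging gives y ≡ 1382720 (mod 2162391), where 2162391 = lcm(720797, 33).
The solution is unique modulo lcm(1771, 4477, 33) = 2162391.

1382720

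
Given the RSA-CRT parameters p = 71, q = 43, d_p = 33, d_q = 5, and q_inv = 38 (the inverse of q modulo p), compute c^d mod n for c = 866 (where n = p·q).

1111

m₁ = c^(d_p) mod p: c ≡ 14 (mod 71), and 14^33 mod 71 = 46.
m₂ = c^(d_q) mod q: c ≡ 6 (mod 43), and 6^5 mod 43 = 36.
h = q_inv·(m₁ − m₂) mod p = 38·(46 − 36) mod 71 = 25.
m = m₂ + h·q = 36 + 25·43 = 1111.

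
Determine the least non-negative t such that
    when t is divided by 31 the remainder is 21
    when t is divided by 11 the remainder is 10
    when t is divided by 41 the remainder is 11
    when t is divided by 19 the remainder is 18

The moduli are pairwise coprime; N = 31·11·41·19 = 265639.
N/31 = 8569; 8569 ≡ 13 (mod 31); 13·12 ≡ 1, so inverse 12.
N/11 = 24149; 24149 ≡ 4 (mod 11); 4·3 ≡ 1, so inverse 3.
N/41 = 6479; 6479 ≡ 1 (mod 41), inverse 1.
N/19 = 13981; 13981 ≡ 16 (mod 19); 16·6 ≡ 1, so inverse 6.
t ≡ 21·8569·12 + 10·24149·3 + 11·6479·1 + 18·13981·6 = 4465075.
4465075 mod 265639 = 214851.

214851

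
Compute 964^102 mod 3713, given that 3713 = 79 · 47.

2787

Mod 79: 964 ≡ 16; by Fermat, exponent reduces to 102 mod 78 = 24; 16^24 ≡ 22 (mod 79).
Mod 47: 964 ≡ 24; by Fermat, exponent reduces to 102 mod 46 = 10; 24^10 ≡ 14 (mod 47).
Combine by CRT: x ≡ 22 (mod 79), x ≡ 14 (mod 47) ⇒ x ≡ 2787 (mod 3713).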